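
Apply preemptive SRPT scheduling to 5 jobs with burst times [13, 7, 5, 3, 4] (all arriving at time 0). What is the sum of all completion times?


Since all jobs arrive at t=0, SRPT equals SPT ordering.
SPT order: [3, 4, 5, 7, 13]
Completion times:
  Job 1: p=3, C=3
  Job 2: p=4, C=7
  Job 3: p=5, C=12
  Job 4: p=7, C=19
  Job 5: p=13, C=32
Total completion time = 3 + 7 + 12 + 19 + 32 = 73

73


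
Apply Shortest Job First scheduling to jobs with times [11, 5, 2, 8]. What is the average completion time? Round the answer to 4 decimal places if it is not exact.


SJF order (ascending): [2, 5, 8, 11]
Completion times:
  Job 1: burst=2, C=2
  Job 2: burst=5, C=7
  Job 3: burst=8, C=15
  Job 4: burst=11, C=26
Average completion = 50/4 = 12.5

12.5


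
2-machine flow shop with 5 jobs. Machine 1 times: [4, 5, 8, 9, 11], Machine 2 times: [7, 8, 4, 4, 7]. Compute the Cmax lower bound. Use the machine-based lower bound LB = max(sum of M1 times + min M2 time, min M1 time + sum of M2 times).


LB1 = sum(M1 times) + min(M2 times) = 37 + 4 = 41
LB2 = min(M1 times) + sum(M2 times) = 4 + 30 = 34
Lower bound = max(LB1, LB2) = max(41, 34) = 41

41


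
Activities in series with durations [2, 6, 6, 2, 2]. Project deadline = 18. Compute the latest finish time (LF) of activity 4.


LF(activity 4) = deadline - sum of successor durations
Successors: activities 5 through 5 with durations [2]
Sum of successor durations = 2
LF = 18 - 2 = 16

16


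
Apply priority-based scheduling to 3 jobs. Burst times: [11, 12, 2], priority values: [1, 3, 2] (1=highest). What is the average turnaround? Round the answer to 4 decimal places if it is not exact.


Sort by priority (ascending = highest first):
Order: [(1, 11), (2, 2), (3, 12)]
Completion times:
  Priority 1, burst=11, C=11
  Priority 2, burst=2, C=13
  Priority 3, burst=12, C=25
Average turnaround = 49/3 = 16.3333

16.3333


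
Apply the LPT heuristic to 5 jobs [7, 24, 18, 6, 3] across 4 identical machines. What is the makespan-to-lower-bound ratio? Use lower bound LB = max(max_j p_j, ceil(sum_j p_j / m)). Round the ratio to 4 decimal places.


LPT order: [24, 18, 7, 6, 3]
Machine loads after assignment: [24, 18, 7, 9]
LPT makespan = 24
Lower bound = max(max_job, ceil(total/4)) = max(24, 15) = 24
Ratio = 24 / 24 = 1.0

1.0


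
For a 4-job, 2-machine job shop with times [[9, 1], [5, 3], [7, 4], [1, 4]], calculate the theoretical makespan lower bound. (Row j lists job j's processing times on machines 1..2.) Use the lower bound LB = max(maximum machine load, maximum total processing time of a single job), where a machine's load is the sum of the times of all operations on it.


Machine loads:
  Machine 1: 9 + 5 + 7 + 1 = 22
  Machine 2: 1 + 3 + 4 + 4 = 12
Max machine load = 22
Job totals:
  Job 1: 10
  Job 2: 8
  Job 3: 11
  Job 4: 5
Max job total = 11
Lower bound = max(22, 11) = 22

22


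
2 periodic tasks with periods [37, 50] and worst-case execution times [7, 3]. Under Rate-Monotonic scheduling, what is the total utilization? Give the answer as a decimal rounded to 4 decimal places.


Compute individual utilizations (exact fractions):
  Task 1: C/T = 7/37 (approx. 0.1892)
  Task 2: C/T = 3/50 (approx. 0.06)
Total utilization U = 7/37 + 3/50 = 461/1850
Rounded to 4 decimal places: U = 0.2492
RM (Liu & Layland) bound for 2 tasks = 0.828427; compare with U = 461/1850 (approx. 0.249189)
U <= bound, so schedulable by RM sufficient condition.

0.2492


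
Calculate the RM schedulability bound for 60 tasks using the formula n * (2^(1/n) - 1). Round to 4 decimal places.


Compute 2^(1/60) = 1.0116194403
Subtract 1: 1.0116194403 - 1 = 0.0116194403
Multiply by n: 60 * 0.0116194403 = 0.6971664180
Round to 4 dp: 0.6972

0.6972


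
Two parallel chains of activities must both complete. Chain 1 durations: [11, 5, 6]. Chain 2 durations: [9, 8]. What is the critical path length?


Path A total = 11 + 5 + 6 = 22
Path B total = 9 + 8 = 17
Critical path = longest path = max(22, 17) = 22

22


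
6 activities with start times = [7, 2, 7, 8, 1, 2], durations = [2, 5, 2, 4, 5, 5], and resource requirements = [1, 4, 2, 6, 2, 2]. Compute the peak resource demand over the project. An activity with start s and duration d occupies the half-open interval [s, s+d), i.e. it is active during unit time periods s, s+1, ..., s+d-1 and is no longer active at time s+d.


Each activity i is active on [start_i, start_i + duration_i).
Compute total resource usage per time slot:
  t=0: active resources = [], total = 0
  t=1: active resources = [2], total = 2
  t=2: active resources = [4, 2, 2], total = 8
  t=3: active resources = [4, 2, 2], total = 8
  t=4: active resources = [4, 2, 2], total = 8
  t=5: active resources = [4, 2, 2], total = 8
  t=6: active resources = [4, 2], total = 6
  t=7: active resources = [1, 2], total = 3
  t=8: active resources = [1, 2, 6], total = 9
  t=9: active resources = [6], total = 6
  t=10: active resources = [6], total = 6
  t=11: active resources = [6], total = 6
Peak resource demand = 9

9


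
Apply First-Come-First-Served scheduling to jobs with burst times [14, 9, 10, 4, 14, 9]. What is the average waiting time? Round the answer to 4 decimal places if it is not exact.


FCFS order (as given): [14, 9, 10, 4, 14, 9]
Waiting times:
  Job 1: wait = 0
  Job 2: wait = 14
  Job 3: wait = 23
  Job 4: wait = 33
  Job 5: wait = 37
  Job 6: wait = 51
Sum of waiting times = 158
Average waiting time = 158/6 = 26.3333

26.3333


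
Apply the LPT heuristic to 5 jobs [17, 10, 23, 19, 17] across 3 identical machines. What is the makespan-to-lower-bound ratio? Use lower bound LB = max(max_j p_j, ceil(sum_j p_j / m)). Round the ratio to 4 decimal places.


LPT order: [23, 19, 17, 17, 10]
Machine loads after assignment: [23, 29, 34]
LPT makespan = 34
Lower bound = max(max_job, ceil(total/3)) = max(23, 29) = 29
Ratio = 34 / 29 = 1.1724

1.1724


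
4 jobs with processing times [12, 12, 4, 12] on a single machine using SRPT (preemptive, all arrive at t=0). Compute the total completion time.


Since all jobs arrive at t=0, SRPT equals SPT ordering.
SPT order: [4, 12, 12, 12]
Completion times:
  Job 1: p=4, C=4
  Job 2: p=12, C=16
  Job 3: p=12, C=28
  Job 4: p=12, C=40
Total completion time = 4 + 16 + 28 + 40 = 88

88


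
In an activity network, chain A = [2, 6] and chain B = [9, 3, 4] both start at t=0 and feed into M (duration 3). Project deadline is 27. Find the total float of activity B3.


Forward pass: ES(B3) = sum of predecessors on chain B = 12
EF = ES + duration = 12 + 4 = 16
Backward pass: LF(M) = deadline = 27; LS(M) = 27 - 3 = 24
LF(B3) = LS(M) - sum(successors on chain B) = 24 - 0 = 24
LS = LF - duration = 24 - 4 = 20
Total float = LS - ES = 20 - 12 = 8

8


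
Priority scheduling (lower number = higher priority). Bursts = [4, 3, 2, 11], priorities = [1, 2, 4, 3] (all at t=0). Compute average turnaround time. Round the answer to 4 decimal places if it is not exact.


Sort by priority (ascending = highest first):
Order: [(1, 4), (2, 3), (3, 11), (4, 2)]
Completion times:
  Priority 1, burst=4, C=4
  Priority 2, burst=3, C=7
  Priority 3, burst=11, C=18
  Priority 4, burst=2, C=20
Average turnaround = 49/4 = 12.25

12.25


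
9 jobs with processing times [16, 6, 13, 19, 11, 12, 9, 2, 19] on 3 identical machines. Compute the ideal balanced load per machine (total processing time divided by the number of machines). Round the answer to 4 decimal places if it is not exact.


Total processing time = 16 + 6 + 13 + 19 + 11 + 12 + 9 + 2 + 19 = 107
Number of machines = 3
Ideal balanced load = 107 / 3 = 35.6667

35.6667


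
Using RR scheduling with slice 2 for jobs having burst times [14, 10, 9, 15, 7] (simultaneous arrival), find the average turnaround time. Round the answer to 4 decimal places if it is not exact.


Time quantum = 2
Execution trace:
  J1 runs 2 units, time = 2
  J2 runs 2 units, time = 4
  J3 runs 2 units, time = 6
  J4 runs 2 units, time = 8
  J5 runs 2 units, time = 10
  J1 runs 2 units, time = 12
  J2 runs 2 units, time = 14
  J3 runs 2 units, time = 16
  J4 runs 2 units, time = 18
  J5 runs 2 units, time = 20
  J1 runs 2 units, time = 22
  J2 runs 2 units, time = 24
  J3 runs 2 units, time = 26
  J4 runs 2 units, time = 28
  J5 runs 2 units, time = 30
  J1 runs 2 units, time = 32
  J2 runs 2 units, time = 34
  J3 runs 2 units, time = 36
  J4 runs 2 units, time = 38
  J5 runs 1 units, time = 39
  J1 runs 2 units, time = 41
  J2 runs 2 units, time = 43
  J3 runs 1 units, time = 44
  J4 runs 2 units, time = 46
  J1 runs 2 units, time = 48
  J4 runs 2 units, time = 50
  J1 runs 2 units, time = 52
  J4 runs 2 units, time = 54
  J4 runs 1 units, time = 55
Finish times: [52, 43, 44, 55, 39]
Average turnaround = 233/5 = 46.6

46.6


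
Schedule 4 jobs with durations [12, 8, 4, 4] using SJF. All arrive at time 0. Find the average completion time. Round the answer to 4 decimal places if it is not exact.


SJF order (ascending): [4, 4, 8, 12]
Completion times:
  Job 1: burst=4, C=4
  Job 2: burst=4, C=8
  Job 3: burst=8, C=16
  Job 4: burst=12, C=28
Average completion = 56/4 = 14.0

14.0


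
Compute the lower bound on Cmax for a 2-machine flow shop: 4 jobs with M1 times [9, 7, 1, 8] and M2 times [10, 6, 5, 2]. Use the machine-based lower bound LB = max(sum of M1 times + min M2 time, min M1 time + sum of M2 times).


LB1 = sum(M1 times) + min(M2 times) = 25 + 2 = 27
LB2 = min(M1 times) + sum(M2 times) = 1 + 23 = 24
Lower bound = max(LB1, LB2) = max(27, 24) = 27

27


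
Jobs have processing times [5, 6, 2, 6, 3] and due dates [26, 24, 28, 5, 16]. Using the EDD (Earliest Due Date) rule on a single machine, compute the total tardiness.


Sort by due date (EDD order): [(6, 5), (3, 16), (6, 24), (5, 26), (2, 28)]
Compute completion times and tardiness:
  Job 1: p=6, d=5, C=6, tardiness=max(0,6-5)=1
  Job 2: p=3, d=16, C=9, tardiness=max(0,9-16)=0
  Job 3: p=6, d=24, C=15, tardiness=max(0,15-24)=0
  Job 4: p=5, d=26, C=20, tardiness=max(0,20-26)=0
  Job 5: p=2, d=28, C=22, tardiness=max(0,22-28)=0
Total tardiness = 1

1


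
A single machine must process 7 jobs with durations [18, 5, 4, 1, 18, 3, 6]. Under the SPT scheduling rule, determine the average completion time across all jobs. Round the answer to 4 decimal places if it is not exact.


Sort jobs by processing time (SPT order): [1, 3, 4, 5, 6, 18, 18]
Compute completion times sequentially:
  Job 1: processing = 1, completes at 1
  Job 2: processing = 3, completes at 4
  Job 3: processing = 4, completes at 8
  Job 4: processing = 5, completes at 13
  Job 5: processing = 6, completes at 19
  Job 6: processing = 18, completes at 37
  Job 7: processing = 18, completes at 55
Sum of completion times = 137
Average completion time = 137/7 = 19.5714

19.5714


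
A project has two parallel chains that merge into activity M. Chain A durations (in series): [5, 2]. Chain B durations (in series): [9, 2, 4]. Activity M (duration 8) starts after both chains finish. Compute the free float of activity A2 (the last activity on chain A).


ES(A2) = sum of predecessors on chain A = 5
EF(A2) = ES + duration = 5 + 2 = 7
Successor of A2 is M. ES(M) = max(sum(A), sum(B)) = max(7, 15) = 15
Free float = ES(successor) - EF(current) = 15 - 7 = 8

8


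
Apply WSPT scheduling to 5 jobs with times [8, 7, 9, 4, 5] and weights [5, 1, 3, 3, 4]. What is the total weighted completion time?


Compute p/w ratios and sort ascending (WSPT): [(5, 4), (4, 3), (8, 5), (9, 3), (7, 1)]
Compute weighted completion times:
  Job (p=5,w=4): C=5, w*C=4*5=20
  Job (p=4,w=3): C=9, w*C=3*9=27
  Job (p=8,w=5): C=17, w*C=5*17=85
  Job (p=9,w=3): C=26, w*C=3*26=78
  Job (p=7,w=1): C=33, w*C=1*33=33
Total weighted completion time = 243

243


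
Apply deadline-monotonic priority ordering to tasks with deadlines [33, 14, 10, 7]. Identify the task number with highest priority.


Sort tasks by relative deadline (ascending):
  Task 4: deadline = 7
  Task 3: deadline = 10
  Task 2: deadline = 14
  Task 1: deadline = 33
Priority order (highest first): [4, 3, 2, 1]
Highest priority task = 4

4


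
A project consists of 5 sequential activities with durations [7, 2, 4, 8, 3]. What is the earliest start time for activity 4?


Activity 4 starts after activities 1 through 3 complete.
Predecessor durations: [7, 2, 4]
ES = 7 + 2 + 4 = 13

13


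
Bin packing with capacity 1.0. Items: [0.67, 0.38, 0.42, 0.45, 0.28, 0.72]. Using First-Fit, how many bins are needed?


Place items sequentially using First-Fit:
  Item 0.67 -> new Bin 1
  Item 0.38 -> new Bin 2
  Item 0.42 -> Bin 2 (now 0.8)
  Item 0.45 -> new Bin 3
  Item 0.28 -> Bin 1 (now 0.95)
  Item 0.72 -> new Bin 4
Total bins used = 4

4


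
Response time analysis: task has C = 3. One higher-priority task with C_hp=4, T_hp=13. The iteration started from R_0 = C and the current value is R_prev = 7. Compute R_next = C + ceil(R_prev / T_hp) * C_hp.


R_next = C + ceil(R_prev / T_hp) * C_hp
ceil(7 / 13) = ceil(0.5385) = 1
Interference = 1 * 4 = 4
R_next = 3 + 4 = 7
R_next = R_prev, so the iteration has converged (response time = 7).

7


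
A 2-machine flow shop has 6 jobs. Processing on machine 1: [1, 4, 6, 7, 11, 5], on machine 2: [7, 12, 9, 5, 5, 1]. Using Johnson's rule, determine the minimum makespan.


Apply Johnson's rule:
  Group 1 (a <= b): [(1, 1, 7), (2, 4, 12), (3, 6, 9)]
  Group 2 (a > b): [(4, 7, 5), (5, 11, 5), (6, 5, 1)]
Optimal job order: [1, 2, 3, 4, 5, 6]
Schedule:
  Job 1: M1 done at 1, M2 done at 8
  Job 2: M1 done at 5, M2 done at 20
  Job 3: M1 done at 11, M2 done at 29
  Job 4: M1 done at 18, M2 done at 34
  Job 5: M1 done at 29, M2 done at 39
  Job 6: M1 done at 34, M2 done at 40
Makespan = 40

40


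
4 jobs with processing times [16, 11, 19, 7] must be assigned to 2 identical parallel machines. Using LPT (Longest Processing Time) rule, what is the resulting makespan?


Sort jobs in decreasing order (LPT): [19, 16, 11, 7]
Assign each job to the least loaded machine:
  Machine 1: jobs [19, 7], load = 26
  Machine 2: jobs [16, 11], load = 27
Makespan = max load = 27

27


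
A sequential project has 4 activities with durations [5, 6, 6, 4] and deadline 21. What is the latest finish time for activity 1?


LF(activity 1) = deadline - sum of successor durations
Successors: activities 2 through 4 with durations [6, 6, 4]
Sum of successor durations = 16
LF = 21 - 16 = 5

5


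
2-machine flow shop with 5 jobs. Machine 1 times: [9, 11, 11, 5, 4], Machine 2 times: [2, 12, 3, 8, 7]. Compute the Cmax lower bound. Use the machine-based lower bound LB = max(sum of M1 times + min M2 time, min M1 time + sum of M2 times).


LB1 = sum(M1 times) + min(M2 times) = 40 + 2 = 42
LB2 = min(M1 times) + sum(M2 times) = 4 + 32 = 36
Lower bound = max(LB1, LB2) = max(42, 36) = 42

42


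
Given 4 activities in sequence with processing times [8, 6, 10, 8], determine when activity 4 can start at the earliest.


Activity 4 starts after activities 1 through 3 complete.
Predecessor durations: [8, 6, 10]
ES = 8 + 6 + 10 = 24

24


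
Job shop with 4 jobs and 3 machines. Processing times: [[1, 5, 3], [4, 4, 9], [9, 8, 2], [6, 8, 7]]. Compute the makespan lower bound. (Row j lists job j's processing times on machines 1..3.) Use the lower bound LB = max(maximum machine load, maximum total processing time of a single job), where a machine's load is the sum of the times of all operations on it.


Machine loads:
  Machine 1: 1 + 4 + 9 + 6 = 20
  Machine 2: 5 + 4 + 8 + 8 = 25
  Machine 3: 3 + 9 + 2 + 7 = 21
Max machine load = 25
Job totals:
  Job 1: 9
  Job 2: 17
  Job 3: 19
  Job 4: 21
Max job total = 21
Lower bound = max(25, 21) = 25

25


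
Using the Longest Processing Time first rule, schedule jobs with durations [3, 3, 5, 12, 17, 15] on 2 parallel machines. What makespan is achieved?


Sort jobs in decreasing order (LPT): [17, 15, 12, 5, 3, 3]
Assign each job to the least loaded machine:
  Machine 1: jobs [17, 5, 3, 3], load = 28
  Machine 2: jobs [15, 12], load = 27
Makespan = max load = 28

28


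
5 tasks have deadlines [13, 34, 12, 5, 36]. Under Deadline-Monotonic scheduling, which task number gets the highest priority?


Sort tasks by relative deadline (ascending):
  Task 4: deadline = 5
  Task 3: deadline = 12
  Task 1: deadline = 13
  Task 2: deadline = 34
  Task 5: deadline = 36
Priority order (highest first): [4, 3, 1, 2, 5]
Highest priority task = 4

4


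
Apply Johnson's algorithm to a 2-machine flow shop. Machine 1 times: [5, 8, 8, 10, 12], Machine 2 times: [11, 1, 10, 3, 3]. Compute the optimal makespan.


Apply Johnson's rule:
  Group 1 (a <= b): [(1, 5, 11), (3, 8, 10)]
  Group 2 (a > b): [(4, 10, 3), (5, 12, 3), (2, 8, 1)]
Optimal job order: [1, 3, 4, 5, 2]
Schedule:
  Job 1: M1 done at 5, M2 done at 16
  Job 3: M1 done at 13, M2 done at 26
  Job 4: M1 done at 23, M2 done at 29
  Job 5: M1 done at 35, M2 done at 38
  Job 2: M1 done at 43, M2 done at 44
Makespan = 44

44


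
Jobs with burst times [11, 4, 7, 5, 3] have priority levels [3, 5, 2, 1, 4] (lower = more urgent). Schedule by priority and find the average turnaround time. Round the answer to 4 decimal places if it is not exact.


Sort by priority (ascending = highest first):
Order: [(1, 5), (2, 7), (3, 11), (4, 3), (5, 4)]
Completion times:
  Priority 1, burst=5, C=5
  Priority 2, burst=7, C=12
  Priority 3, burst=11, C=23
  Priority 4, burst=3, C=26
  Priority 5, burst=4, C=30
Average turnaround = 96/5 = 19.2

19.2


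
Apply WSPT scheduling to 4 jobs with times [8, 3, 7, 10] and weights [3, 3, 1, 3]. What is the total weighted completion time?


Compute p/w ratios and sort ascending (WSPT): [(3, 3), (8, 3), (10, 3), (7, 1)]
Compute weighted completion times:
  Job (p=3,w=3): C=3, w*C=3*3=9
  Job (p=8,w=3): C=11, w*C=3*11=33
  Job (p=10,w=3): C=21, w*C=3*21=63
  Job (p=7,w=1): C=28, w*C=1*28=28
Total weighted completion time = 133

133


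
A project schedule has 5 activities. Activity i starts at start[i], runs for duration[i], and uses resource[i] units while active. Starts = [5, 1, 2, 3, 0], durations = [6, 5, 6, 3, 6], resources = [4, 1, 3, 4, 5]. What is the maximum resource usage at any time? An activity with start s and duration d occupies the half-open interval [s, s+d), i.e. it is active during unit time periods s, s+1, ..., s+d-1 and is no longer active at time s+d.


Each activity i is active on [start_i, start_i + duration_i).
Compute total resource usage per time slot:
  t=0: active resources = [5], total = 5
  t=1: active resources = [1, 5], total = 6
  t=2: active resources = [1, 3, 5], total = 9
  t=3: active resources = [1, 3, 4, 5], total = 13
  t=4: active resources = [1, 3, 4, 5], total = 13
  t=5: active resources = [4, 1, 3, 4, 5], total = 17
  t=6: active resources = [4, 3], total = 7
  t=7: active resources = [4, 3], total = 7
  t=8: active resources = [4], total = 4
  t=9: active resources = [4], total = 4
  t=10: active resources = [4], total = 4
Peak resource demand = 17

17


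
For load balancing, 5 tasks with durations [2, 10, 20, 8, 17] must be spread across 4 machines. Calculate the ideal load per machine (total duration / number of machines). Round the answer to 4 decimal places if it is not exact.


Total processing time = 2 + 10 + 20 + 8 + 17 = 57
Number of machines = 4
Ideal balanced load = 57 / 4 = 14.25

14.25


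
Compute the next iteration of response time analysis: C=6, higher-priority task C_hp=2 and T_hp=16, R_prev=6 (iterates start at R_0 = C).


R_next = C + ceil(R_prev / T_hp) * C_hp
ceil(6 / 16) = ceil(0.375) = 1
Interference = 1 * 2 = 2
R_next = 6 + 2 = 8

8


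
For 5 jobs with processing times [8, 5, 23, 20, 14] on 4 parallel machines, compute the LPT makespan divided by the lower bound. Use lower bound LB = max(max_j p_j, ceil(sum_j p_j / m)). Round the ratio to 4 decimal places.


LPT order: [23, 20, 14, 8, 5]
Machine loads after assignment: [23, 20, 14, 13]
LPT makespan = 23
Lower bound = max(max_job, ceil(total/4)) = max(23, 18) = 23
Ratio = 23 / 23 = 1.0

1.0


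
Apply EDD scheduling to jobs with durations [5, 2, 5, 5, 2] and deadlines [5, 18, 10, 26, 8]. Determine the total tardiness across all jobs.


Sort by due date (EDD order): [(5, 5), (2, 8), (5, 10), (2, 18), (5, 26)]
Compute completion times and tardiness:
  Job 1: p=5, d=5, C=5, tardiness=max(0,5-5)=0
  Job 2: p=2, d=8, C=7, tardiness=max(0,7-8)=0
  Job 3: p=5, d=10, C=12, tardiness=max(0,12-10)=2
  Job 4: p=2, d=18, C=14, tardiness=max(0,14-18)=0
  Job 5: p=5, d=26, C=19, tardiness=max(0,19-26)=0
Total tardiness = 2

2


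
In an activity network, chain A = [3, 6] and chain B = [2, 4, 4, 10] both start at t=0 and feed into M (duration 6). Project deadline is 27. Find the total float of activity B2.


Forward pass: ES(B2) = sum of predecessors on chain B = 2
EF = ES + duration = 2 + 4 = 6
Backward pass: LF(M) = deadline = 27; LS(M) = 27 - 6 = 21
LF(B2) = LS(M) - sum(successors on chain B) = 21 - 14 = 7
LS = LF - duration = 7 - 4 = 3
Total float = LS - ES = 3 - 2 = 1

1


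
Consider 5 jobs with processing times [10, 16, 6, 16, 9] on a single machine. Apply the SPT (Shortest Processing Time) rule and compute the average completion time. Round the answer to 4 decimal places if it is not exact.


Sort jobs by processing time (SPT order): [6, 9, 10, 16, 16]
Compute completion times sequentially:
  Job 1: processing = 6, completes at 6
  Job 2: processing = 9, completes at 15
  Job 3: processing = 10, completes at 25
  Job 4: processing = 16, completes at 41
  Job 5: processing = 16, completes at 57
Sum of completion times = 144
Average completion time = 144/5 = 28.8

28.8


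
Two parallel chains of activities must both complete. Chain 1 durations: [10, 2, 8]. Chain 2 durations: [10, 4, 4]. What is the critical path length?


Path A total = 10 + 2 + 8 = 20
Path B total = 10 + 4 + 4 = 18
Critical path = longest path = max(20, 18) = 20

20


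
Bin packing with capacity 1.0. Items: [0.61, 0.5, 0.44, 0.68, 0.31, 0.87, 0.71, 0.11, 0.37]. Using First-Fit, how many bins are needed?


Place items sequentially using First-Fit:
  Item 0.61 -> new Bin 1
  Item 0.5 -> new Bin 2
  Item 0.44 -> Bin 2 (now 0.94)
  Item 0.68 -> new Bin 3
  Item 0.31 -> Bin 1 (now 0.92)
  Item 0.87 -> new Bin 4
  Item 0.71 -> new Bin 5
  Item 0.11 -> Bin 3 (now 0.79)
  Item 0.37 -> new Bin 6
Total bins used = 6

6


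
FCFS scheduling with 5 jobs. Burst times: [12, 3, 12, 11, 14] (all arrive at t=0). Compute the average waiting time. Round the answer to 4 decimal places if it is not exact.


FCFS order (as given): [12, 3, 12, 11, 14]
Waiting times:
  Job 1: wait = 0
  Job 2: wait = 12
  Job 3: wait = 15
  Job 4: wait = 27
  Job 5: wait = 38
Sum of waiting times = 92
Average waiting time = 92/5 = 18.4

18.4


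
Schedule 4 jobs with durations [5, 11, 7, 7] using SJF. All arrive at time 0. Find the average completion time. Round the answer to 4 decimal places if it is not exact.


SJF order (ascending): [5, 7, 7, 11]
Completion times:
  Job 1: burst=5, C=5
  Job 2: burst=7, C=12
  Job 3: burst=7, C=19
  Job 4: burst=11, C=30
Average completion = 66/4 = 16.5

16.5


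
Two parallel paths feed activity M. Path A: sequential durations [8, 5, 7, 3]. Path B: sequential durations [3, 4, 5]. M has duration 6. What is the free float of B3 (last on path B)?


ES(B3) = sum of predecessors on chain B = 7
EF(B3) = ES + duration = 7 + 5 = 12
Successor of B3 is M. ES(M) = max(sum(A), sum(B)) = max(23, 12) = 23
Free float = ES(successor) - EF(current) = 23 - 12 = 11

11


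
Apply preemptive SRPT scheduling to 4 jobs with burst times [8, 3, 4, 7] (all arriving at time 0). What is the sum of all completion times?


Since all jobs arrive at t=0, SRPT equals SPT ordering.
SPT order: [3, 4, 7, 8]
Completion times:
  Job 1: p=3, C=3
  Job 2: p=4, C=7
  Job 3: p=7, C=14
  Job 4: p=8, C=22
Total completion time = 3 + 7 + 14 + 22 = 46

46


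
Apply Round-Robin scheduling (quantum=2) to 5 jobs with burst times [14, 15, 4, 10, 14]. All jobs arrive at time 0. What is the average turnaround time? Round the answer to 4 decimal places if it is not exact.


Time quantum = 2
Execution trace:
  J1 runs 2 units, time = 2
  J2 runs 2 units, time = 4
  J3 runs 2 units, time = 6
  J4 runs 2 units, time = 8
  J5 runs 2 units, time = 10
  J1 runs 2 units, time = 12
  J2 runs 2 units, time = 14
  J3 runs 2 units, time = 16
  J4 runs 2 units, time = 18
  J5 runs 2 units, time = 20
  J1 runs 2 units, time = 22
  J2 runs 2 units, time = 24
  J4 runs 2 units, time = 26
  J5 runs 2 units, time = 28
  J1 runs 2 units, time = 30
  J2 runs 2 units, time = 32
  J4 runs 2 units, time = 34
  J5 runs 2 units, time = 36
  J1 runs 2 units, time = 38
  J2 runs 2 units, time = 40
  J4 runs 2 units, time = 42
  J5 runs 2 units, time = 44
  J1 runs 2 units, time = 46
  J2 runs 2 units, time = 48
  J5 runs 2 units, time = 50
  J1 runs 2 units, time = 52
  J2 runs 2 units, time = 54
  J5 runs 2 units, time = 56
  J2 runs 1 units, time = 57
Finish times: [52, 57, 16, 42, 56]
Average turnaround = 223/5 = 44.6

44.6


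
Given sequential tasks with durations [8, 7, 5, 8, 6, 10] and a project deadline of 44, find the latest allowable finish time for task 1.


LF(activity 1) = deadline - sum of successor durations
Successors: activities 2 through 6 with durations [7, 5, 8, 6, 10]
Sum of successor durations = 36
LF = 44 - 36 = 8

8


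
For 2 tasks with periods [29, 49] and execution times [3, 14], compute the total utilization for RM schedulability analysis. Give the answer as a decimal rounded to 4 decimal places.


Compute individual utilizations (exact fractions):
  Task 1: C/T = 3/29 (approx. 0.1034)
  Task 2: C/T = 14/49 = 2/7 (approx. 0.2857)
Total utilization U = 3/29 + 2/7 = 79/203
Rounded to 4 decimal places: U = 0.3892
RM (Liu & Layland) bound for 2 tasks = 0.828427; compare with U = 79/203 (approx. 0.389163)
U <= bound, so schedulable by RM sufficient condition.

0.3892


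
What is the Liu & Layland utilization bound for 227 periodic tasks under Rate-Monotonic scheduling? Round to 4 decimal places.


Compute 2^(1/227) = 1.0030581785
Subtract 1: 1.0030581785 - 1 = 0.0030581785
Multiply by n: 227 * 0.0030581785 = 0.6942065195
Round to 4 dp: 0.6942

0.6942


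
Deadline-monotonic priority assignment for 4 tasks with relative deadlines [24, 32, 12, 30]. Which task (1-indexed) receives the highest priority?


Sort tasks by relative deadline (ascending):
  Task 3: deadline = 12
  Task 1: deadline = 24
  Task 4: deadline = 30
  Task 2: deadline = 32
Priority order (highest first): [3, 1, 4, 2]
Highest priority task = 3

3


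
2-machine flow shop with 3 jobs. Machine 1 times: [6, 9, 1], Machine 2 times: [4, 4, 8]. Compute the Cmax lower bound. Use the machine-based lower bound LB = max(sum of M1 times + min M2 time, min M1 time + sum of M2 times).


LB1 = sum(M1 times) + min(M2 times) = 16 + 4 = 20
LB2 = min(M1 times) + sum(M2 times) = 1 + 16 = 17
Lower bound = max(LB1, LB2) = max(20, 17) = 20

20


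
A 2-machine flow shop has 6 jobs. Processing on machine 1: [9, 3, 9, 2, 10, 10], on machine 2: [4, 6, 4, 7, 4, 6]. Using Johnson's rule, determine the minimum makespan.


Apply Johnson's rule:
  Group 1 (a <= b): [(4, 2, 7), (2, 3, 6)]
  Group 2 (a > b): [(6, 10, 6), (1, 9, 4), (3, 9, 4), (5, 10, 4)]
Optimal job order: [4, 2, 6, 1, 3, 5]
Schedule:
  Job 4: M1 done at 2, M2 done at 9
  Job 2: M1 done at 5, M2 done at 15
  Job 6: M1 done at 15, M2 done at 21
  Job 1: M1 done at 24, M2 done at 28
  Job 3: M1 done at 33, M2 done at 37
  Job 5: M1 done at 43, M2 done at 47
Makespan = 47

47


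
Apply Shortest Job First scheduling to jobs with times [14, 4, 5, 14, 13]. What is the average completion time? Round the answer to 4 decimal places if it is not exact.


SJF order (ascending): [4, 5, 13, 14, 14]
Completion times:
  Job 1: burst=4, C=4
  Job 2: burst=5, C=9
  Job 3: burst=13, C=22
  Job 4: burst=14, C=36
  Job 5: burst=14, C=50
Average completion = 121/5 = 24.2

24.2


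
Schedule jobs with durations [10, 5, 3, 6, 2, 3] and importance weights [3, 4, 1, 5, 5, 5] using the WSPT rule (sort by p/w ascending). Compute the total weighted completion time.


Compute p/w ratios and sort ascending (WSPT): [(2, 5), (3, 5), (6, 5), (5, 4), (3, 1), (10, 3)]
Compute weighted completion times:
  Job (p=2,w=5): C=2, w*C=5*2=10
  Job (p=3,w=5): C=5, w*C=5*5=25
  Job (p=6,w=5): C=11, w*C=5*11=55
  Job (p=5,w=4): C=16, w*C=4*16=64
  Job (p=3,w=1): C=19, w*C=1*19=19
  Job (p=10,w=3): C=29, w*C=3*29=87
Total weighted completion time = 260

260


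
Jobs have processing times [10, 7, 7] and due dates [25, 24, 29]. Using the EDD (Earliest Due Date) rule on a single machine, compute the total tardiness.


Sort by due date (EDD order): [(7, 24), (10, 25), (7, 29)]
Compute completion times and tardiness:
  Job 1: p=7, d=24, C=7, tardiness=max(0,7-24)=0
  Job 2: p=10, d=25, C=17, tardiness=max(0,17-25)=0
  Job 3: p=7, d=29, C=24, tardiness=max(0,24-29)=0
Total tardiness = 0

0


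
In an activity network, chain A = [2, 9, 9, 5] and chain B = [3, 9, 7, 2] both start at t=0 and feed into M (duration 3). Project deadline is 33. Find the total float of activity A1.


Forward pass: ES(A1) = sum of predecessors on chain A = 0
EF = ES + duration = 0 + 2 = 2
Backward pass: LF(M) = deadline = 33; LS(M) = 33 - 3 = 30
LF(A1) = LS(M) - sum(successors on chain A) = 30 - 23 = 7
LS = LF - duration = 7 - 2 = 5
Total float = LS - ES = 5 - 0 = 5

5


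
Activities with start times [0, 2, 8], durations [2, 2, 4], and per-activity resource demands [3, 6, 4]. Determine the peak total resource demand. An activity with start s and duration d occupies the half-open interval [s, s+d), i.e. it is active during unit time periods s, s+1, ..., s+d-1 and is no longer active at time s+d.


Each activity i is active on [start_i, start_i + duration_i).
Compute total resource usage per time slot:
  t=0: active resources = [3], total = 3
  t=1: active resources = [3], total = 3
  t=2: active resources = [6], total = 6
  t=3: active resources = [6], total = 6
  t=4: active resources = [], total = 0
  t=5: active resources = [], total = 0
  t=6: active resources = [], total = 0
  t=7: active resources = [], total = 0
  t=8: active resources = [4], total = 4
  t=9: active resources = [4], total = 4
  t=10: active resources = [4], total = 4
  t=11: active resources = [4], total = 4
Peak resource demand = 6

6


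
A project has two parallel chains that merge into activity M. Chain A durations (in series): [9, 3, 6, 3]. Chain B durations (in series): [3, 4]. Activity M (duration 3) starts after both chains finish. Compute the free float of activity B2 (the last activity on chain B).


ES(B2) = sum of predecessors on chain B = 3
EF(B2) = ES + duration = 3 + 4 = 7
Successor of B2 is M. ES(M) = max(sum(A), sum(B)) = max(21, 7) = 21
Free float = ES(successor) - EF(current) = 21 - 7 = 14

14


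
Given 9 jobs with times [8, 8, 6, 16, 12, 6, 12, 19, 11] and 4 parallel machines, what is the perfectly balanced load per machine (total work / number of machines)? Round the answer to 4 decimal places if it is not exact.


Total processing time = 8 + 8 + 6 + 16 + 12 + 6 + 12 + 19 + 11 = 98
Number of machines = 4
Ideal balanced load = 98 / 4 = 24.5

24.5


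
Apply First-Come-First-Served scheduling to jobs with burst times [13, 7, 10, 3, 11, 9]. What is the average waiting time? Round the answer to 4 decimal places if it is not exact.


FCFS order (as given): [13, 7, 10, 3, 11, 9]
Waiting times:
  Job 1: wait = 0
  Job 2: wait = 13
  Job 3: wait = 20
  Job 4: wait = 30
  Job 5: wait = 33
  Job 6: wait = 44
Sum of waiting times = 140
Average waiting time = 140/6 = 23.3333

23.3333


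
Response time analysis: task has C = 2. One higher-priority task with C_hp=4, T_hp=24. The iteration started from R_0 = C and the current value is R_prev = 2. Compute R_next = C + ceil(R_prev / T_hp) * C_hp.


R_next = C + ceil(R_prev / T_hp) * C_hp
ceil(2 / 24) = ceil(0.0833) = 1
Interference = 1 * 4 = 4
R_next = 2 + 4 = 6

6


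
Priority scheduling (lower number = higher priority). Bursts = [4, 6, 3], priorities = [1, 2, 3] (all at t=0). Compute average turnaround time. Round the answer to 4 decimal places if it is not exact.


Sort by priority (ascending = highest first):
Order: [(1, 4), (2, 6), (3, 3)]
Completion times:
  Priority 1, burst=4, C=4
  Priority 2, burst=6, C=10
  Priority 3, burst=3, C=13
Average turnaround = 27/3 = 9.0

9.0


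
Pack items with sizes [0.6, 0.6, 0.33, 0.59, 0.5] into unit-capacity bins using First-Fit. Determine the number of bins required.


Place items sequentially using First-Fit:
  Item 0.6 -> new Bin 1
  Item 0.6 -> new Bin 2
  Item 0.33 -> Bin 1 (now 0.93)
  Item 0.59 -> new Bin 3
  Item 0.5 -> new Bin 4
Total bins used = 4

4


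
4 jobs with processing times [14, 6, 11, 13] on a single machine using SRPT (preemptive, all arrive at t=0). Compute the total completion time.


Since all jobs arrive at t=0, SRPT equals SPT ordering.
SPT order: [6, 11, 13, 14]
Completion times:
  Job 1: p=6, C=6
  Job 2: p=11, C=17
  Job 3: p=13, C=30
  Job 4: p=14, C=44
Total completion time = 6 + 17 + 30 + 44 = 97

97


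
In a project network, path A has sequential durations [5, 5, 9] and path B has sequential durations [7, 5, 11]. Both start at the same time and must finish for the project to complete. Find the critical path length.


Path A total = 5 + 5 + 9 = 19
Path B total = 7 + 5 + 11 = 23
Critical path = longest path = max(19, 23) = 23

23


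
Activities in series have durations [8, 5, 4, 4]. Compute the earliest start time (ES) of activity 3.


Activity 3 starts after activities 1 through 2 complete.
Predecessor durations: [8, 5]
ES = 8 + 5 = 13

13


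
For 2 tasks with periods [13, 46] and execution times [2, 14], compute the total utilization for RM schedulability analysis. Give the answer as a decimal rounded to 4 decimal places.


Compute individual utilizations (exact fractions):
  Task 1: C/T = 2/13 (approx. 0.1538)
  Task 2: C/T = 14/46 = 7/23 (approx. 0.3043)
Total utilization U = 2/13 + 7/23 = 137/299
Rounded to 4 decimal places: U = 0.4582
RM (Liu & Layland) bound for 2 tasks = 0.828427; compare with U = 137/299 (approx. 0.458194)
U <= bound, so schedulable by RM sufficient condition.

0.4582


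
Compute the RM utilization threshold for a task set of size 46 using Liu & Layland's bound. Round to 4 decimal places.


Compute 2^(1/46) = 1.0151825180
Subtract 1: 1.0151825180 - 1 = 0.0151825180
Multiply by n: 46 * 0.0151825180 = 0.6983958280
Round to 4 dp: 0.6984

0.6984


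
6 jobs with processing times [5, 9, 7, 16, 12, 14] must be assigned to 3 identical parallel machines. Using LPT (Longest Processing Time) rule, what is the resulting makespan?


Sort jobs in decreasing order (LPT): [16, 14, 12, 9, 7, 5]
Assign each job to the least loaded machine:
  Machine 1: jobs [16, 5], load = 21
  Machine 2: jobs [14, 7], load = 21
  Machine 3: jobs [12, 9], load = 21
Makespan = max load = 21

21


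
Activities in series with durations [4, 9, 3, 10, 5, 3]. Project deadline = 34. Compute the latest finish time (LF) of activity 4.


LF(activity 4) = deadline - sum of successor durations
Successors: activities 5 through 6 with durations [5, 3]
Sum of successor durations = 8
LF = 34 - 8 = 26

26


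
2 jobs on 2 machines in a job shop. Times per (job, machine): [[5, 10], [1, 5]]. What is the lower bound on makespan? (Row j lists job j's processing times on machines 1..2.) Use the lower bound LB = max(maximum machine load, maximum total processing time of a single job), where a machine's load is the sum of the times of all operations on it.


Machine loads:
  Machine 1: 5 + 1 = 6
  Machine 2: 10 + 5 = 15
Max machine load = 15
Job totals:
  Job 1: 15
  Job 2: 6
Max job total = 15
Lower bound = max(15, 15) = 15

15


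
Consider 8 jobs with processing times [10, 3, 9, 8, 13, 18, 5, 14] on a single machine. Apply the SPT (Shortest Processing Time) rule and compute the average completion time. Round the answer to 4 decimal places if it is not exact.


Sort jobs by processing time (SPT order): [3, 5, 8, 9, 10, 13, 14, 18]
Compute completion times sequentially:
  Job 1: processing = 3, completes at 3
  Job 2: processing = 5, completes at 8
  Job 3: processing = 8, completes at 16
  Job 4: processing = 9, completes at 25
  Job 5: processing = 10, completes at 35
  Job 6: processing = 13, completes at 48
  Job 7: processing = 14, completes at 62
  Job 8: processing = 18, completes at 80
Sum of completion times = 277
Average completion time = 277/8 = 34.625

34.625


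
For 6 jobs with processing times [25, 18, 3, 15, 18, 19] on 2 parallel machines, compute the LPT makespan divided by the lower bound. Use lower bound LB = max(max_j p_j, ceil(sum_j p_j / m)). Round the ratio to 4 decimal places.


LPT order: [25, 19, 18, 18, 15, 3]
Machine loads after assignment: [46, 52]
LPT makespan = 52
Lower bound = max(max_job, ceil(total/2)) = max(25, 49) = 49
Ratio = 52 / 49 = 1.0612

1.0612


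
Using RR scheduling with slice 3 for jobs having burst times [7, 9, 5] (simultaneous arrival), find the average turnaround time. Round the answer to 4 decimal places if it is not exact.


Time quantum = 3
Execution trace:
  J1 runs 3 units, time = 3
  J2 runs 3 units, time = 6
  J3 runs 3 units, time = 9
  J1 runs 3 units, time = 12
  J2 runs 3 units, time = 15
  J3 runs 2 units, time = 17
  J1 runs 1 units, time = 18
  J2 runs 3 units, time = 21
Finish times: [18, 21, 17]
Average turnaround = 56/3 = 18.6667

18.6667


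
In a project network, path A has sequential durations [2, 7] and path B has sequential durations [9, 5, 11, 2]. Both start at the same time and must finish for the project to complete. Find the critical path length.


Path A total = 2 + 7 = 9
Path B total = 9 + 5 + 11 + 2 = 27
Critical path = longest path = max(9, 27) = 27

27


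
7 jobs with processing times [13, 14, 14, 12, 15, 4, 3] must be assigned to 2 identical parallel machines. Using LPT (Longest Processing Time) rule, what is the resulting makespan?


Sort jobs in decreasing order (LPT): [15, 14, 14, 13, 12, 4, 3]
Assign each job to the least loaded machine:
  Machine 1: jobs [15, 13, 12], load = 40
  Machine 2: jobs [14, 14, 4, 3], load = 35
Makespan = max load = 40

40


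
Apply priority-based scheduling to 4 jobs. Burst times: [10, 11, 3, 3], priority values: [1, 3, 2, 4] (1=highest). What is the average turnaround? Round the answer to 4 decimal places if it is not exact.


Sort by priority (ascending = highest first):
Order: [(1, 10), (2, 3), (3, 11), (4, 3)]
Completion times:
  Priority 1, burst=10, C=10
  Priority 2, burst=3, C=13
  Priority 3, burst=11, C=24
  Priority 4, burst=3, C=27
Average turnaround = 74/4 = 18.5

18.5


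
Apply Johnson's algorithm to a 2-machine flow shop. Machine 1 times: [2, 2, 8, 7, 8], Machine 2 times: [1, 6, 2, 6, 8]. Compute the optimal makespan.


Apply Johnson's rule:
  Group 1 (a <= b): [(2, 2, 6), (5, 8, 8)]
  Group 2 (a > b): [(4, 7, 6), (3, 8, 2), (1, 2, 1)]
Optimal job order: [2, 5, 4, 3, 1]
Schedule:
  Job 2: M1 done at 2, M2 done at 8
  Job 5: M1 done at 10, M2 done at 18
  Job 4: M1 done at 17, M2 done at 24
  Job 3: M1 done at 25, M2 done at 27
  Job 1: M1 done at 27, M2 done at 28
Makespan = 28

28


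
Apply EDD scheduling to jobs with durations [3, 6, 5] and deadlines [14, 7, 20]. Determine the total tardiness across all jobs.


Sort by due date (EDD order): [(6, 7), (3, 14), (5, 20)]
Compute completion times and tardiness:
  Job 1: p=6, d=7, C=6, tardiness=max(0,6-7)=0
  Job 2: p=3, d=14, C=9, tardiness=max(0,9-14)=0
  Job 3: p=5, d=20, C=14, tardiness=max(0,14-20)=0
Total tardiness = 0

0


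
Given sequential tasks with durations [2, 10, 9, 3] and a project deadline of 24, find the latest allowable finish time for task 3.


LF(activity 3) = deadline - sum of successor durations
Successors: activities 4 through 4 with durations [3]
Sum of successor durations = 3
LF = 24 - 3 = 21

21
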